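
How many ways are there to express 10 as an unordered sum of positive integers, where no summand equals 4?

There are too many to list fully; the first 12 (by largest part) are:
10
9+1
8+2
8+1+1
7+3
7+2+1
7+1+1+1
6+3+1
6+2+2
6+2+1+1
6+1+1+1+1
5+5
…and 19 more, for 31 total.

31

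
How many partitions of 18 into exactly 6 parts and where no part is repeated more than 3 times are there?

There are too many to list fully; the first 12 (by largest part) are:
11+2+2+1+1+1
10+3+2+1+1+1
10+2+2+2+1+1
9+4+2+1+1+1
9+3+3+1+1+1
9+3+2+2+1+1
8+5+2+1+1+1
8+4+3+1+1+1
8+4+2+2+1+1
8+3+3+2+1+1
8+3+2+2+2+1
7+6+2+1+1+1
…and 30 more, for 42 total.

42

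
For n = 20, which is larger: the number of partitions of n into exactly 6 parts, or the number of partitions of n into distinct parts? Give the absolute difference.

26

Partitions of 20 into exactly 6 parts: 90.
Partitions of 20 into distinct parts: 64.
|90 − 64| = 26.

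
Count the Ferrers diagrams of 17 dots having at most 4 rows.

Counting exhaustively, 72 partitions satisfy the conditions.

72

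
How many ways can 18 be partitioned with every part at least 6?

They are:
18
12, 6
11, 7
10, 8
9, 9
6, 6, 6

6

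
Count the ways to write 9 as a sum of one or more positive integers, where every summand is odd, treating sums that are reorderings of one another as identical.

The partitions of 9 that satisfy the conditions:
9
7,1,1
5,3,1
5,1,1,1,1
3,3,3
3,3,1,1,1
3,1,1,1,1,1,1
1,1,1,1,1,1,1,1,1

8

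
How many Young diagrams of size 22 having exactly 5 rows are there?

119

Systematic enumeration (by largest part, then next-largest, …) yields 119.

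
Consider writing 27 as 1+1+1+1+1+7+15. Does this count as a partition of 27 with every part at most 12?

The parts sum to 27, and the condition 'no summand exceeds 12' is violated.

No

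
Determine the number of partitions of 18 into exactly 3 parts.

27

There are too many to list fully; the first 12 (by largest part) are:
16 + 1 + 1
15 + 2 + 1
14 + 3 + 1
14 + 2 + 2
13 + 4 + 1
13 + 3 + 2
12 + 5 + 1
12 + 4 + 2
12 + 3 + 3
11 + 6 + 1
11 + 5 + 2
11 + 4 + 3
…and 15 more, for 27 total.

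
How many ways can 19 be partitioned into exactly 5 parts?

There are too many to list fully; the first 12 (by largest part) are:
15 + 1 + 1 + 1 + 1
14 + 2 + 1 + 1 + 1
13 + 3 + 1 + 1 + 1
13 + 2 + 2 + 1 + 1
12 + 4 + 1 + 1 + 1
12 + 3 + 2 + 1 + 1
12 + 2 + 2 + 2 + 1
11 + 5 + 1 + 1 + 1
11 + 4 + 2 + 1 + 1
11 + 3 + 3 + 1 + 1
11 + 3 + 2 + 2 + 1
11 + 2 + 2 + 2 + 2
…and 58 more, for 70 total.

70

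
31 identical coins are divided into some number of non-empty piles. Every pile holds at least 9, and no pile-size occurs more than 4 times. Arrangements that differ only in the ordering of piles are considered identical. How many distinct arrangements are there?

Enumerating:
31
22, 9
21, 10
20, 11
19, 12
18, 13
17, 14
16, 15
13, 9, 9
12, 10, 9
11, 11, 9
11, 10, 10

12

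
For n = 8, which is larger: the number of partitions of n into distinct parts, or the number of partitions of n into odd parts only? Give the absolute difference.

Partitions of 8 into distinct parts: 6.
Partitions of 8 into odd parts only: 6.
|6 − 6| = 0.

0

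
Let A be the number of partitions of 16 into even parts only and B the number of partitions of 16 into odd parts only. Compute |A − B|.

10

Partitions of 16 into even parts only: 22.
Partitions of 16 into odd parts only: 32.
|22 − 32| = 10.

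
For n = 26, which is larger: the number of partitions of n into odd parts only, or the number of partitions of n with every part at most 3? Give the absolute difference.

Partitions of 26 into odd parts only: 165.
Partitions of 26 with every part at most 3: 70.
|165 − 70| = 95.

95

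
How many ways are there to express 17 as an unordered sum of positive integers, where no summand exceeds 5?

119

Direct enumeration gives 119 partitions.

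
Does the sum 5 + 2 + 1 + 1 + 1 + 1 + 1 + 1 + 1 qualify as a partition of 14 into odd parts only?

The parts sum to 14, and the condition 'every summand is odd' is violated.

No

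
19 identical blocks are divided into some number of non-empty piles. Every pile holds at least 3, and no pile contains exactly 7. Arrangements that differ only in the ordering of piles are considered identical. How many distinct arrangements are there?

A partial list (first 12 by largest part):
19
16+3
15+4
14+5
13+6
13+3+3
12+4+3
11+8
11+5+3
11+4+4
10+9
10+6+3
…and 18 more, for 30 total.

30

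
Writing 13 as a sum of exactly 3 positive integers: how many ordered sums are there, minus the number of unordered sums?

Compositions: C(12,2) = 66.
Partitions of 13 into exactly 3 parts: 14.
Difference: 66 − 14 = 52.

52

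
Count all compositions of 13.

Each of the 12 gaps between 13 units is either a break or not: 2^12 = 4096.

4096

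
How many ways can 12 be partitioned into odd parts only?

The partitions of 12 that satisfy the conditions:
1,11
3,9
1,1,1,9
5,7
1,1,3,7
1,1,1,1,1,7
1,1,5,5
1,3,3,5
1,1,1,1,3,5
1,1,1,1,1,1,1,5
3,3,3,3
1,1,1,3,3,3
1,1,1,1,1,1,3,3
1,1,1,1,1,1,1,1,1,3
1,1,1,1,1,1,1,1,1,1,1,1
That's 15 in total.

15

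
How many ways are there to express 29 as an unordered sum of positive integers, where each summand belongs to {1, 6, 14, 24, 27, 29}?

12

Listing the qualifying partitions of 29:
29
1, 1, 27
1, 1, 1, 1, 1, 24
1, 14, 14
1, 1, 1, 6, 6, 14
1, 1, 1, 1, 1, 1, 1, 1, 1, 6, 14
1, 1, 1, 1, 1, 1, 1, 1, 1, 1, 1, 1, 1, 1, 1, 14
1, 1, 1, 1, 1, 6, 6, 6, 6
1, 1, 1, 1, 1, 1, 1, 1, 1, 1, 1, 6, 6, 6
1, 1, 1, 1, 1, 1, 1, 1, 1, 1, 1, 1, 1, 1, 1, 1, 1, 6, 6
1, 1, 1, 1, 1, 1, 1, 1, 1, 1, 1, 1, 1, 1, 1, 1, 1, 1, 1, 1, 1, 1, 1, 6
1, 1, 1, 1, 1, 1, 1, 1, 1, 1, 1, 1, 1, 1, 1, 1, 1, 1, 1, 1, 1, 1, 1, 1, 1, 1, 1, 1, 1
That's 12 in total.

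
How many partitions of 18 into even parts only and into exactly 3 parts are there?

7

Listing the qualifying partitions of 18:
14+2+2
12+4+2
10+6+2
10+4+4
8+8+2
8+6+4
6+6+6
That's 7 in total.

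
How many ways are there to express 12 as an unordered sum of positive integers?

77

Systematic enumeration (by largest part, then next-largest, …) yields 77.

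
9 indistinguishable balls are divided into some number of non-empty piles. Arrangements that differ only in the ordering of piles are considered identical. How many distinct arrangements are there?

A partial list (first 12 by largest part):
9
8, 1
7, 2
7, 1, 1
6, 3
6, 2, 1
6, 1, 1, 1
5, 4
5, 3, 1
5, 2, 2
5, 2, 1, 1
5, 1, 1, 1, 1
…and 18 more, for 30 total.

30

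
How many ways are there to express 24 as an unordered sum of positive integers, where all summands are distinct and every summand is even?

15

The partitions of 24 that satisfy the conditions:
24
22, 2
20, 4
18, 6
18, 4, 2
16, 8
16, 6, 2
14, 10
14, 8, 2
14, 6, 4
12, 10, 2
12, 8, 4
12, 6, 4, 2
10, 8, 6
10, 8, 4, 2
Counting gives 15.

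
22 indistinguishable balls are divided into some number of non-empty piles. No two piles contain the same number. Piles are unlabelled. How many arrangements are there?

89

Enumerating by decreasing first part gives 89 partitions in all.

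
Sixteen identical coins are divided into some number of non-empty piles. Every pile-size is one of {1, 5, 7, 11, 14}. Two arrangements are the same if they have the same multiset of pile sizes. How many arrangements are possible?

10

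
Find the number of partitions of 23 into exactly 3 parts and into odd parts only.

14

The partitions of 23 that satisfy the conditions:
21 + 1 + 1
19 + 3 + 1
17 + 5 + 1
17 + 3 + 3
15 + 7 + 1
15 + 5 + 3
13 + 9 + 1
13 + 7 + 3
13 + 5 + 5
11 + 11 + 1
11 + 9 + 3
11 + 7 + 5
9 + 9 + 5
9 + 7 + 7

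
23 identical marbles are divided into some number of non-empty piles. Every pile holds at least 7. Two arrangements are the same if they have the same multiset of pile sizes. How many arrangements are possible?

Listing the qualifying partitions of 23:
23
7,16
8,15
9,14
10,13
11,12
7,7,9
7,8,8

8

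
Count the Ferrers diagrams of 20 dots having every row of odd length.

64

There are too many to list fully; the first 12 (by largest part) are:
19+1
17+3
17+1+1+1
15+5
15+3+1+1
15+1+1+1+1+1
13+7
13+5+1+1
13+3+3+1
13+3+1+1+1+1
13+1+1+1+1+1+1+1
11+9
…and 52 more, for 64 total.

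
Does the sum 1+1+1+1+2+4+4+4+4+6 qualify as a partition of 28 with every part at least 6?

The parts sum to 28, and the condition 'every summand is at least 6' is violated.

No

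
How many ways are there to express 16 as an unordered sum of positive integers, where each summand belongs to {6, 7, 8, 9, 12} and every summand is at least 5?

They are:
9+7
8+8

2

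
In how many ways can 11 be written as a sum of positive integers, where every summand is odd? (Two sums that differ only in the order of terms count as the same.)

12

Enumerating:
11
9, 1, 1
7, 3, 1
7, 1, 1, 1, 1
5, 5, 1
5, 3, 3
5, 3, 1, 1, 1
5, 1, 1, 1, 1, 1, 1
3, 3, 3, 1, 1
3, 3, 1, 1, 1, 1, 1
3, 1, 1, 1, 1, 1, 1, 1, 1
1, 1, 1, 1, 1, 1, 1, 1, 1, 1, 1
That's 12 in total.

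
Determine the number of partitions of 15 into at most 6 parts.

There are 110 such partitions.

110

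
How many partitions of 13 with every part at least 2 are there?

24

Listing the qualifying partitions of 13:
13
11 + 2
10 + 3
9 + 4
9 + 2 + 2
8 + 5
8 + 3 + 2
7 + 6
7 + 4 + 2
7 + 3 + 3
7 + 2 + 2 + 2
6 + 5 + 2
6 + 4 + 3
6 + 3 + 2 + 2
5 + 5 + 3
5 + 4 + 4
5 + 4 + 2 + 2
5 + 3 + 3 + 2
5 + 2 + 2 + 2 + 2
4 + 4 + 3 + 2
4 + 3 + 3 + 3
4 + 3 + 2 + 2 + 2
3 + 3 + 3 + 2 + 2
3 + 2 + 2 + 2 + 2 + 2
Counting gives 24.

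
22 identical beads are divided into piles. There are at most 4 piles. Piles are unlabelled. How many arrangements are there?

Counting exhaustively, 136 partitions satisfy the conditions.

136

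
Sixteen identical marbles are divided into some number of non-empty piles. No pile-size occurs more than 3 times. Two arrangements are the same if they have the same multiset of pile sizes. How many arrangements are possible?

132

Systematic enumeration (by largest part, then next-largest, …) yields 132.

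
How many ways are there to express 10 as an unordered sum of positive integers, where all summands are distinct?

10

The partitions of 10 that satisfy the conditions:
10
9,1
8,2
7,3
7,2,1
6,4
6,3,1
5,4,1
5,3,2
4,3,2,1
Counting gives 10.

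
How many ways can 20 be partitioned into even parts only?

There are too many to list fully; the first 12 (by largest part) are:
20
18 + 2
16 + 4
16 + 2 + 2
14 + 6
14 + 4 + 2
14 + 2 + 2 + 2
12 + 8
12 + 6 + 2
12 + 4 + 4
12 + 4 + 2 + 2
12 + 2 + 2 + 2 + 2
…and 30 more, for 42 total.

42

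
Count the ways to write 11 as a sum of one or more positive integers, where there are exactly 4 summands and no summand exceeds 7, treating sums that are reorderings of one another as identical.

10

Enumerating:
7+2+1+1
6+3+1+1
6+2+2+1
5+4+1+1
5+3+2+1
5+2+2+2
4+4+2+1
4+3+3+1
4+3+2+2
3+3+3+2
Counting gives 10.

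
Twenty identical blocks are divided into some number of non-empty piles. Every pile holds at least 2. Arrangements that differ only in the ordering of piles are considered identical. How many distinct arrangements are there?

137

There are 137 such partitions.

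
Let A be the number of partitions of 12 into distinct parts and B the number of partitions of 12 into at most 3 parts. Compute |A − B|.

Partitions of 12 into distinct parts: 15.
Partitions of 12 into at most 3 parts: 19.
|15 − 19| = 4.

4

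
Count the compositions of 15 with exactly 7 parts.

3003

By stars and bars with positive parts, the count is C(14,6) = 3003.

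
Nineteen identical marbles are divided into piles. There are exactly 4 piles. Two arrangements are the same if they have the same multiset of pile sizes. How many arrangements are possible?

A partial list (first 12 by largest part):
16+1+1+1
15+2+1+1
14+3+1+1
14+2+2+1
13+4+1+1
13+3+2+1
13+2+2+2
12+5+1+1
12+4+2+1
12+3+3+1
12+3+2+2
11+6+1+1
…and 42 more, for 54 total.

54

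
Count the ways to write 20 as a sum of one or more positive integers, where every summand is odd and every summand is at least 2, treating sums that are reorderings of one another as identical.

The partitions of 20 that satisfy the conditions:
17,3
15,5
13,7
11,9
11,3,3,3
9,5,3,3
7,7,3,3
7,5,5,3
5,5,5,5
5,3,3,3,3,3

10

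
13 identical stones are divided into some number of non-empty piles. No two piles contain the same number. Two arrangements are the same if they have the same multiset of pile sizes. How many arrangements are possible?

The partitions of 13 that satisfy the conditions:
13
1+12
2+11
3+10
1+2+10
4+9
1+3+9
5+8
1+4+8
2+3+8
6+7
1+5+7
2+4+7
1+2+3+7
2+5+6
3+4+6
1+2+4+6
1+3+4+5

18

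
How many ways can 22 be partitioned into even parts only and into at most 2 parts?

6

Listing the qualifying partitions of 22:
22
20, 2
18, 4
16, 6
14, 8
12, 10
That's 6 in total.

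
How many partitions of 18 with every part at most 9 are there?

318

There are 318 such partitions.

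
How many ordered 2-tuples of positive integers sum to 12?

A composition of 12 into 2 positive parts is chosen by placing 1 dividers among the 11 gaps between 12 units: C(11,1) = 11.

11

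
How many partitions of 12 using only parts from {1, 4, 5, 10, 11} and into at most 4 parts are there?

Listing the qualifying partitions of 12:
11,1
10,1,1
5,5,1,1
4,4,4

4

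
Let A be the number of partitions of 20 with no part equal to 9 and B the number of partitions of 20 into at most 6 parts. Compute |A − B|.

Partitions of 20 with no part equal to 9: 571.
Partitions of 20 into at most 6 parts: 282.
|571 − 282| = 289.

289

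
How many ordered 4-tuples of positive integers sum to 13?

By stars and bars with positive parts, the count is C(12,3) = 220.

220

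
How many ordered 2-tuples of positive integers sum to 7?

6

Place 1 bars in the 6 internal gaps of a row of 7 dots: C(6,1) = 6.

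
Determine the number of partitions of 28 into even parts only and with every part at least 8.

7

The partitions of 28 that satisfy the conditions:
28
20+8
18+10
16+12
14+14
12+8+8
10+10+8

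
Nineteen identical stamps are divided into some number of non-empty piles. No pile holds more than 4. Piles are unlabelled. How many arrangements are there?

94

Counting exhaustively, 94 partitions satisfy the conditions.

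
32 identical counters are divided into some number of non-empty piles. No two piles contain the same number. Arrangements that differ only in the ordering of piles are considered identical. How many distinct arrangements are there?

390

Systematic enumeration (by largest part, then next-largest, …) yields 390.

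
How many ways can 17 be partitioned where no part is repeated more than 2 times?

108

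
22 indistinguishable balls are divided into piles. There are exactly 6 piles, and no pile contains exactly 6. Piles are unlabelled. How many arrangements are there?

99

There are 99 such partitions.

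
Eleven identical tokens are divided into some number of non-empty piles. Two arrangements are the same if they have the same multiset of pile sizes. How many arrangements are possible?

56

There are too many to list fully; the first 12 (by largest part) are:
11
10,1
9,2
9,1,1
8,3
8,2,1
8,1,1,1
7,4
7,3,1
7,2,2
7,2,1,1
7,1,1,1,1
…and 44 more, for 56 total.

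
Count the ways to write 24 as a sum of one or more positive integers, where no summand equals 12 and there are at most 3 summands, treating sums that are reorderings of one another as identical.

There are too many to list fully; the first 12 (by largest part) are:
24
23+1
22+2
22+1+1
21+3
21+2+1
20+4
20+3+1
20+2+2
19+5
19+4+1
19+3+2
…and 42 more, for 54 total.

54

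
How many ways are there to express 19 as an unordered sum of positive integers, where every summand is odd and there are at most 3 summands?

They are:
19
1, 1, 17
1, 3, 15
1, 5, 13
3, 3, 13
1, 7, 11
3, 5, 11
1, 9, 9
3, 7, 9
5, 5, 9
5, 7, 7

11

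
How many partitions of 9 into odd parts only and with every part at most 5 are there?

6

They are:
5,3,1
5,1,1,1,1
3,3,3
3,3,1,1,1
3,1,1,1,1,1,1
1,1,1,1,1,1,1,1,1
Counting gives 6.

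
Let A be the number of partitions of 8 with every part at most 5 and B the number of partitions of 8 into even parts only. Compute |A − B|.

13

Partitions of 8 with every part at most 5: 18.
Partitions of 8 into even parts only: 5.
|18 − 5| = 13.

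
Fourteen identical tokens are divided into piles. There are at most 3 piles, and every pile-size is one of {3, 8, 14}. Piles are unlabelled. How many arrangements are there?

2

They are:
14
8 + 3 + 3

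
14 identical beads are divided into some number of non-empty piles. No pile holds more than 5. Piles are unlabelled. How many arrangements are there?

There are too many to list fully; the first 12 (by largest part) are:
4 + 5 + 5
1 + 3 + 5 + 5
2 + 2 + 5 + 5
1 + 1 + 2 + 5 + 5
1 + 1 + 1 + 1 + 5 + 5
1 + 4 + 4 + 5
2 + 3 + 4 + 5
1 + 1 + 3 + 4 + 5
1 + 2 + 2 + 4 + 5
1 + 1 + 1 + 2 + 4 + 5
1 + 1 + 1 + 1 + 1 + 4 + 5
3 + 3 + 3 + 5
…and 58 more, for 70 total.

70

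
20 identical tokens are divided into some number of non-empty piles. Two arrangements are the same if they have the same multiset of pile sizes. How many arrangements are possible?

A full systematic count gives 627.

627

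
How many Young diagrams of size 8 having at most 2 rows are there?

5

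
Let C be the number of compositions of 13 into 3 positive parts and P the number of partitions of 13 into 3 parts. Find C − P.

52

Ordered (compositions into 3 parts): C(12,2) = 66.
Partitions of 13 into exactly 3 parts: 14.
Difference: 66 − 14 = 52.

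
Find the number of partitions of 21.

Enumerating by decreasing first part gives 792 partitions in all.

792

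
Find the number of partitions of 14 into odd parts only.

22

Listing the qualifying partitions of 14:
1+13
3+11
1+1+1+11
5+9
1+1+3+9
1+1+1+1+1+9
7+7
1+1+5+7
1+3+3+7
1+1+1+1+3+7
1+1+1+1+1+1+1+7
1+3+5+5
1+1+1+1+5+5
3+3+3+5
1+1+1+3+3+5
1+1+1+1+1+1+3+5
1+1+1+1+1+1+1+1+1+5
1+1+3+3+3+3
1+1+1+1+1+3+3+3
1+1+1+1+1+1+1+1+3+3
1+1+1+1+1+1+1+1+1+1+1+3
1+1+1+1+1+1+1+1+1+1+1+1+1+1
Counting gives 22.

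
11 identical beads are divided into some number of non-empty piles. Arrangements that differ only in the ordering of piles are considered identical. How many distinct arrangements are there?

There are too many to list fully; the first 12 (by largest part) are:
11
10, 1
9, 2
9, 1, 1
8, 3
8, 2, 1
8, 1, 1, 1
7, 4
7, 3, 1
7, 2, 2
7, 2, 1, 1
7, 1, 1, 1, 1
…and 44 more, for 56 total.

56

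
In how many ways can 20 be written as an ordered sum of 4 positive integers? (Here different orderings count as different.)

By stars and bars with positive parts, the count is C(19,3) = 969.

969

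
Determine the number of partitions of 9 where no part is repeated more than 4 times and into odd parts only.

6

The partitions of 9 that satisfy the conditions:
9
7, 1, 1
5, 3, 1
5, 1, 1, 1, 1
3, 3, 3
3, 3, 1, 1, 1
Counting gives 6.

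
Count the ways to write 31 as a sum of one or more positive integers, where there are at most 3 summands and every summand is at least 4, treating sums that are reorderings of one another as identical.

53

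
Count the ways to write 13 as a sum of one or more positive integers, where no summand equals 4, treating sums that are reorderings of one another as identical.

71

Systematic enumeration (by largest part, then next-largest, …) yields 71.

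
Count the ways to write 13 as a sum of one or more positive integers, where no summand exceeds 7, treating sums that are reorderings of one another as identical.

82

Direct enumeration gives 82 partitions.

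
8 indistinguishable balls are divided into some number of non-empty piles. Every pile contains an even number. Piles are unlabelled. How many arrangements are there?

They are:
8
6+2
4+4
4+2+2
2+2+2+2
That's 5 in total.

5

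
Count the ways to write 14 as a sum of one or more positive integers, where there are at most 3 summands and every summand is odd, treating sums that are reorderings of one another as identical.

Enumerating:
1,13
3,11
5,9
7,7
That's 4 in total.

4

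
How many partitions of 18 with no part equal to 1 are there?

88

A full systematic count gives 88.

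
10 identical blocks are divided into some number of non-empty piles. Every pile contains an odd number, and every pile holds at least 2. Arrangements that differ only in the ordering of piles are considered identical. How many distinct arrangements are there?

Enumerating:
7+3
5+5
Counting gives 2.

2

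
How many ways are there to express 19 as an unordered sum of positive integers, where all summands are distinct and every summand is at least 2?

29

A partial list (first 12 by largest part):
19
17 + 2
16 + 3
15 + 4
14 + 5
14 + 3 + 2
13 + 6
13 + 4 + 2
12 + 7
12 + 5 + 2
12 + 4 + 3
11 + 8
…and 17 more, for 29 total.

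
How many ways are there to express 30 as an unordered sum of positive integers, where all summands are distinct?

296

Counting exhaustively, 296 partitions satisfy the conditions.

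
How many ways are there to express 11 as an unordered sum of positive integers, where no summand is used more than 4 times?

44

There are too many to list fully; the first 12 (by largest part) are:
11
10 + 1
9 + 2
9 + 1 + 1
8 + 3
8 + 2 + 1
8 + 1 + 1 + 1
7 + 4
7 + 3 + 1
7 + 2 + 2
7 + 2 + 1 + 1
7 + 1 + 1 + 1 + 1
…and 32 more, for 44 total.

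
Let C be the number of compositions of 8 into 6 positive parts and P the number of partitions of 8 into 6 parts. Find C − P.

Ordered (compositions into 6 parts): C(7,5) = 21.
Unordered (partitions into 6 parts): 2.
Difference: 21 − 2 = 19.

19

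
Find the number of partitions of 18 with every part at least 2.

88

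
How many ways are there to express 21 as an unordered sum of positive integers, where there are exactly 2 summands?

10

They are:
1 + 20
2 + 19
3 + 18
4 + 17
5 + 16
6 + 15
7 + 14
8 + 13
9 + 12
10 + 11
That's 10 in total.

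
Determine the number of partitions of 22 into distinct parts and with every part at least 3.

28

There are too many to list fully; the first 12 (by largest part) are:
22
3,19
4,18
5,17
6,16
7,15
3,4,15
8,14
3,5,14
9,13
3,6,13
4,5,13
…and 16 more, for 28 total.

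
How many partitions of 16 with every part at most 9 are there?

201

Direct enumeration gives 201 partitions.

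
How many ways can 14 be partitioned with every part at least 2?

A partial list (first 12 by largest part):
14
12,2
11,3
10,4
10,2,2
9,5
9,3,2
8,6
8,4,2
8,3,3
8,2,2,2
7,7
…and 22 more, for 34 total.

34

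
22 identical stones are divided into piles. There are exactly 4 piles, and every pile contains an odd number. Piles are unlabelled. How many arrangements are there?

18

Listing the qualifying partitions of 22:
1+1+1+19
1+1+3+17
1+1+5+15
1+3+3+15
1+1+7+13
1+3+5+13
3+3+3+13
1+1+9+11
1+3+7+11
1+5+5+11
3+3+5+11
1+3+9+9
1+5+7+9
3+3+7+9
3+5+5+9
1+7+7+7
3+5+7+7
5+5+5+7
That's 18 in total.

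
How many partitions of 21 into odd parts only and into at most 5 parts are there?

31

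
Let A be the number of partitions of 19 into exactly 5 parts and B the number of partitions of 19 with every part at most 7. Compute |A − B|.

Partitions of 19 into exactly 5 parts: 70.
Partitions of 19 with every part at most 7: 300.
|70 − 300| = 230.

230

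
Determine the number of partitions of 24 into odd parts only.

A full systematic count gives 122.

122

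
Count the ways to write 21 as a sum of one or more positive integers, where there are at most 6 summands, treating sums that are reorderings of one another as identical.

A full systematic count gives 331.

331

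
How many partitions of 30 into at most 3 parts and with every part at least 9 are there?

11

The partitions of 30 that satisfy the conditions:
30
9 + 21
10 + 20
11 + 19
12 + 18
13 + 17
14 + 16
15 + 15
9 + 9 + 12
9 + 10 + 11
10 + 10 + 10
That's 11 in total.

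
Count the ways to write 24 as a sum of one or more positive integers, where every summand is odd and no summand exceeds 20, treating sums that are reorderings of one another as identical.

Systematic enumeration (by largest part, then next-largest, …) yields 119.

119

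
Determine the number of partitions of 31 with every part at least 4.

161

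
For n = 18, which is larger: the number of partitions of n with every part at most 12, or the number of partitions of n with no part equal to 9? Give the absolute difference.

11

Partitions of 18 with every part at most 12: 366.
Partitions of 18 with no part equal to 9: 355.
|366 − 355| = 11.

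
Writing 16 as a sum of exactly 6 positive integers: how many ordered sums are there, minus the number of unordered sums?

2968

Compositions: C(15,5) = 3003.
Partitions of 16 into exactly 6 parts: 35.
Difference: 3003 − 35 = 2968.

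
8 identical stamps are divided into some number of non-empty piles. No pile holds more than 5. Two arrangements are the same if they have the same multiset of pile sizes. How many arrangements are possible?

18

They are:
5 + 3
5 + 2 + 1
5 + 1 + 1 + 1
4 + 4
4 + 3 + 1
4 + 2 + 2
4 + 2 + 1 + 1
4 + 1 + 1 + 1 + 1
3 + 3 + 2
3 + 3 + 1 + 1
3 + 2 + 2 + 1
3 + 2 + 1 + 1 + 1
3 + 1 + 1 + 1 + 1 + 1
2 + 2 + 2 + 2
2 + 2 + 2 + 1 + 1
2 + 2 + 1 + 1 + 1 + 1
2 + 1 + 1 + 1 + 1 + 1 + 1
1 + 1 + 1 + 1 + 1 + 1 + 1 + 1
That's 18 in total.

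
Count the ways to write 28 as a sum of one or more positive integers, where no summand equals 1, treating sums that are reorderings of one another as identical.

There are 708 such partitions.

708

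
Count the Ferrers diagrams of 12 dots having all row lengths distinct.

Enumerating:
12
1,11
2,10
3,9
1,2,9
4,8
1,3,8
5,7
1,4,7
2,3,7
1,5,6
2,4,6
1,2,3,6
3,4,5
1,2,4,5

15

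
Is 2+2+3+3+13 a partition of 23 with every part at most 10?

No

The parts sum to 23, and the condition 'no summand exceeds 10' is violated.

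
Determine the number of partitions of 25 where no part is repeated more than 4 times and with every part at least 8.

They are:
25
8 + 17
9 + 16
10 + 15
11 + 14
12 + 13
8 + 8 + 9

7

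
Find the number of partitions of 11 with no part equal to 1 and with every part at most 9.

13

The partitions of 11 that satisfy the conditions:
2,9
3,8
4,7
2,2,7
5,6
2,3,6
2,4,5
3,3,5
2,2,2,5
3,4,4
2,2,3,4
2,3,3,3
2,2,2,2,3
Counting gives 13.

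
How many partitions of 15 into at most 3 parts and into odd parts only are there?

8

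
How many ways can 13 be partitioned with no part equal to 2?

There are too many to list fully; the first 12 (by largest part) are:
13
12, 1
11, 1, 1
10, 3
10, 1, 1, 1
9, 4
9, 3, 1
9, 1, 1, 1, 1
8, 5
8, 4, 1
8, 3, 1, 1
8, 1, 1, 1, 1, 1
…and 33 more, for 45 total.

45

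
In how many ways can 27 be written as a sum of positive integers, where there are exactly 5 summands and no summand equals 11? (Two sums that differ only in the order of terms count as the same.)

Systematic enumeration (by largest part, then next-largest, …) yields 221.

221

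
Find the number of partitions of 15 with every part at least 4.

8

Listing the qualifying partitions of 15:
15
11+4
10+5
9+6
8+7
7+4+4
6+5+4
5+5+5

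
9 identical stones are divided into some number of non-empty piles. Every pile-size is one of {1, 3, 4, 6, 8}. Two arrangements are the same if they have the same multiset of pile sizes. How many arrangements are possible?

10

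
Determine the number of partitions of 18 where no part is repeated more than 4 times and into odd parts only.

26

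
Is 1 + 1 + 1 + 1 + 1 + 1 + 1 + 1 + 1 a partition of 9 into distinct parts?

The parts sum to 9, and the condition 'all summands are distinct' is violated.

No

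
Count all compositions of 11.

1024

There are 10 gaps and each independently is a cut or not, giving 2^10 = 1024.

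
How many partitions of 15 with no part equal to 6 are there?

146

A full systematic count gives 146.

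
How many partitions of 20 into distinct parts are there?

There are too many to list fully; the first 12 (by largest part) are:
20
19,1
18,2
17,3
17,2,1
16,4
16,3,1
15,5
15,4,1
15,3,2
14,6
14,5,1
…and 52 more, for 64 total.

64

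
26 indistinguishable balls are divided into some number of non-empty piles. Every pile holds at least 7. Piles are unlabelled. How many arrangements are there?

13

They are:
26
19, 7
18, 8
17, 9
16, 10
15, 11
14, 12
13, 13
12, 7, 7
11, 8, 7
10, 9, 7
10, 8, 8
9, 9, 8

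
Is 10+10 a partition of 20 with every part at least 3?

The parts sum to 20, and the condition 'every summand is at least 3' holds.

Yes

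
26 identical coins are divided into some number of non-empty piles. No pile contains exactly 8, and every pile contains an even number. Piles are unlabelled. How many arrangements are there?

71

Enumerating by decreasing first part gives 71 partitions in all.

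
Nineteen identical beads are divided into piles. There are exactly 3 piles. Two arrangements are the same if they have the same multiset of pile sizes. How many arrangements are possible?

30

There are too many to list fully; the first 12 (by largest part) are:
17+1+1
16+2+1
15+3+1
15+2+2
14+4+1
14+3+2
13+5+1
13+4+2
13+3+3
12+6+1
12+5+2
12+4+3
…and 18 more, for 30 total.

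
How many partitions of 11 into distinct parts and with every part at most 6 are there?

They are:
6+5
6+4+1
6+3+2
5+4+2
5+3+2+1
That's 5 in total.

5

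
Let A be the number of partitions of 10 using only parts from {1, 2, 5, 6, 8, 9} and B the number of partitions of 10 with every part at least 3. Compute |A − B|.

11

Partitions of 10 using only parts from {1, 2, 5, 6, 8, 9}: 16.
Partitions of 10 with every part at least 3: 5.
|16 − 5| = 11.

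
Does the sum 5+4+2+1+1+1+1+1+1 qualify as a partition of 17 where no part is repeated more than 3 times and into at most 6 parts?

No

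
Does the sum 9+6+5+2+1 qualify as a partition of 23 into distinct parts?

Yes

The parts sum to 23, and the condition 'all summands are distinct' holds.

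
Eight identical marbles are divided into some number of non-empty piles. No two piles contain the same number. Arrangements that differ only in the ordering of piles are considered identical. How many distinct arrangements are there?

Enumerating:
8
1+7
2+6
3+5
1+2+5
1+3+4

6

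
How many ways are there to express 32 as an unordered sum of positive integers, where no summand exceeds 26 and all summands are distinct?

380

A full systematic count gives 380.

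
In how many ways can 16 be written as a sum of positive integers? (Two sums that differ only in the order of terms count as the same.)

231

Systematic enumeration (by largest part, then next-largest, …) yields 231.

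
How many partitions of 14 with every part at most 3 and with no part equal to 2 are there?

5

Enumerating:
3+3+3+3+1+1
3+3+3+1+1+1+1+1
3+3+1+1+1+1+1+1+1+1
3+1+1+1+1+1+1+1+1+1+1+1
1+1+1+1+1+1+1+1+1+1+1+1+1+1
Counting gives 5.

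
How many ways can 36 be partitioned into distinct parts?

668

There are 668 such partitions.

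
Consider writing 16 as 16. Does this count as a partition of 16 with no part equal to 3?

The parts sum to 16, and the condition 'no summand equals 3' holds.

Yes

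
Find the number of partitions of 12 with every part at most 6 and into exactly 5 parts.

11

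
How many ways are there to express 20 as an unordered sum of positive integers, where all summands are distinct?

64

A partial list (first 12 by largest part):
20
1,19
2,18
3,17
1,2,17
4,16
1,3,16
5,15
1,4,15
2,3,15
6,14
1,5,14
…and 52 more, for 64 total.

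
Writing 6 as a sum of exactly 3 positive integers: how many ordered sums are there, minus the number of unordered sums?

7

Ordered (compositions into 3 parts): C(5,2) = 10.
Partitions of 6 into exactly 3 parts: 3.
Difference: 10 − 3 = 7.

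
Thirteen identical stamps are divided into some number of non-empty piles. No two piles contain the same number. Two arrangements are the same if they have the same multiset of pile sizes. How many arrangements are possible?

18

The partitions of 13 that satisfy the conditions:
13
1 + 12
2 + 11
3 + 10
1 + 2 + 10
4 + 9
1 + 3 + 9
5 + 8
1 + 4 + 8
2 + 3 + 8
6 + 7
1 + 5 + 7
2 + 4 + 7
1 + 2 + 3 + 7
2 + 5 + 6
3 + 4 + 6
1 + 2 + 4 + 6
1 + 3 + 4 + 5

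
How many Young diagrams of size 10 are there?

A partial list (first 12 by largest part):
10
1, 9
2, 8
1, 1, 8
3, 7
1, 2, 7
1, 1, 1, 7
4, 6
1, 3, 6
2, 2, 6
1, 1, 2, 6
1, 1, 1, 1, 6
…and 30 more, for 42 total.

42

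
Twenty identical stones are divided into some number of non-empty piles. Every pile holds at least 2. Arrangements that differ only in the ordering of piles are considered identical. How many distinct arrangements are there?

137

There are 137 such partitions.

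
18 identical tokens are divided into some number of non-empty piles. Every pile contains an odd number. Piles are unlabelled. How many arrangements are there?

46

A partial list (first 12 by largest part):
17 + 1
15 + 3
15 + 1 + 1 + 1
13 + 5
13 + 3 + 1 + 1
13 + 1 + 1 + 1 + 1 + 1
11 + 7
11 + 5 + 1 + 1
11 + 3 + 3 + 1
11 + 3 + 1 + 1 + 1 + 1
11 + 1 + 1 + 1 + 1 + 1 + 1 + 1
9 + 9
…and 34 more, for 46 total.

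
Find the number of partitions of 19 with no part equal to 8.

Direct enumeration gives 434 partitions.

434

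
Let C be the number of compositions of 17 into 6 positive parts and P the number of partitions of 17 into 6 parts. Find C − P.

4324

Ordered (compositions into 6 parts): C(16,5) = 4368.
Partitions of 17 into exactly 6 parts: 44.
Difference: 4368 − 44 = 4324.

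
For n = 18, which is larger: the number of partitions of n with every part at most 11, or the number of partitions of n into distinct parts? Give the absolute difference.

309

Partitions of 18 with every part at most 11: 355.
Partitions of 18 into distinct parts: 46.
|355 − 46| = 309.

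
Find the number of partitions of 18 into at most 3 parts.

37

There are too many to list fully; the first 12 (by largest part) are:
18
1+17
2+16
1+1+16
3+15
1+2+15
4+14
1+3+14
2+2+14
5+13
1+4+13
2+3+13
…and 25 more, for 37 total.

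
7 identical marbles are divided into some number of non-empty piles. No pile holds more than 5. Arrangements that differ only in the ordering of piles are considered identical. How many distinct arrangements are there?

Enumerating:
2 + 5
1 + 1 + 5
3 + 4
1 + 2 + 4
1 + 1 + 1 + 4
1 + 3 + 3
2 + 2 + 3
1 + 1 + 2 + 3
1 + 1 + 1 + 1 + 3
1 + 2 + 2 + 2
1 + 1 + 1 + 2 + 2
1 + 1 + 1 + 1 + 1 + 2
1 + 1 + 1 + 1 + 1 + 1 + 1

13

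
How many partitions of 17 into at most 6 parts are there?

A full systematic count gives 163.

163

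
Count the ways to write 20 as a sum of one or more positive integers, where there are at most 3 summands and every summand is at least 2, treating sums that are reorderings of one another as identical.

34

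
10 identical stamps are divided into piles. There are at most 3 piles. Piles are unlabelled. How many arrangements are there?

Enumerating:
10
9+1
8+2
8+1+1
7+3
7+2+1
6+4
6+3+1
6+2+2
5+5
5+4+1
5+3+2
4+4+2
4+3+3
That's 14 in total.

14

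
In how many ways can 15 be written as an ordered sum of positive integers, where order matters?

There are 14 gaps and each independently is a cut or not, giving 2^14 = 16384.

16384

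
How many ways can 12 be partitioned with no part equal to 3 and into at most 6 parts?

A partial list (first 12 by largest part):
12
1, 11
2, 10
1, 1, 10
1, 2, 9
1, 1, 1, 9
4, 8
2, 2, 8
1, 1, 2, 8
1, 1, 1, 1, 8
5, 7
1, 4, 7
…and 23 more, for 35 total.

35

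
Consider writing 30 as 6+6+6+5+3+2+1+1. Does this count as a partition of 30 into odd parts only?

No

The parts sum to 30, and the condition 'every summand is odd' is violated.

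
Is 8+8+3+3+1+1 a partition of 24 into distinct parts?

No

The parts sum to 24, and the condition 'all summands are distinct' is violated.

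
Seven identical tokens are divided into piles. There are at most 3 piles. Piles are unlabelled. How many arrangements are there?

Enumerating:
7
6,1
5,2
5,1,1
4,3
4,2,1
3,3,1
3,2,2
That's 8 in total.

8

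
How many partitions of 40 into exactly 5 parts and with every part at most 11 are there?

Systematic enumeration (by largest part, then next-largest, …) yields 72.

72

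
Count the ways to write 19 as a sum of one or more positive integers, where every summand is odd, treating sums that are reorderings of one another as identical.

There are too many to list fully; the first 12 (by largest part) are:
19
17 + 1 + 1
15 + 3 + 1
15 + 1 + 1 + 1 + 1
13 + 5 + 1
13 + 3 + 3
13 + 3 + 1 + 1 + 1
13 + 1 + 1 + 1 + 1 + 1 + 1
11 + 7 + 1
11 + 5 + 3
11 + 5 + 1 + 1 + 1
11 + 3 + 3 + 1 + 1
…and 42 more, for 54 total.

54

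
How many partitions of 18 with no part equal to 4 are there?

250

Counting exhaustively, 250 partitions satisfy the conditions.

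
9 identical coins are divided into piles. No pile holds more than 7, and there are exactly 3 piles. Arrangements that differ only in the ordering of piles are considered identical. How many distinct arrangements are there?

They are:
7,1,1
6,2,1
5,3,1
5,2,2
4,4,1
4,3,2
3,3,3

7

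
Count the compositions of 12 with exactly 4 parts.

By stars and bars with positive parts, the count is C(11,3) = 165.

165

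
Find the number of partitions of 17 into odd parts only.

38

There are too many to list fully; the first 12 (by largest part) are:
17
15 + 1 + 1
13 + 3 + 1
13 + 1 + 1 + 1 + 1
11 + 5 + 1
11 + 3 + 3
11 + 3 + 1 + 1 + 1
11 + 1 + 1 + 1 + 1 + 1 + 1
9 + 7 + 1
9 + 5 + 3
9 + 5 + 1 + 1 + 1
9 + 3 + 3 + 1 + 1
…and 26 more, for 38 total.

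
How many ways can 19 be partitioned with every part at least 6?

The partitions of 19 that satisfy the conditions:
19
13 + 6
12 + 7
11 + 8
10 + 9
7 + 6 + 6

6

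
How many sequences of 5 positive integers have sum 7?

15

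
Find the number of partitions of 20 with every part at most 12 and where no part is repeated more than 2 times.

Direct enumeration gives 171 partitions.

171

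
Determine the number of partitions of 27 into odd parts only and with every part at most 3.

They are:
3,3,3,3,3,3,3,3,3
3,3,3,3,3,3,3,3,1,1,1
3,3,3,3,3,3,3,1,1,1,1,1,1
3,3,3,3,3,3,1,1,1,1,1,1,1,1,1
3,3,3,3,3,1,1,1,1,1,1,1,1,1,1,1,1
3,3,3,3,1,1,1,1,1,1,1,1,1,1,1,1,1,1,1
3,3,3,1,1,1,1,1,1,1,1,1,1,1,1,1,1,1,1,1,1
3,3,1,1,1,1,1,1,1,1,1,1,1,1,1,1,1,1,1,1,1,1,1
3,1,1,1,1,1,1,1,1,1,1,1,1,1,1,1,1,1,1,1,1,1,1,1,1
1,1,1,1,1,1,1,1,1,1,1,1,1,1,1,1,1,1,1,1,1,1,1,1,1,1,1

10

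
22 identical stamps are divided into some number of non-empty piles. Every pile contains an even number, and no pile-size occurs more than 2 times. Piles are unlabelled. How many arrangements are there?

27

A partial list (first 12 by largest part):
22
2, 20
4, 18
2, 2, 18
6, 16
2, 4, 16
8, 14
2, 6, 14
4, 4, 14
2, 2, 4, 14
10, 12
2, 8, 12
…and 15 more, for 27 total.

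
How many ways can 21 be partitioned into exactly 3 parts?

37

A partial list (first 12 by largest part):
1+1+19
1+2+18
1+3+17
2+2+17
1+4+16
2+3+16
1+5+15
2+4+15
3+3+15
1+6+14
2+5+14
3+4+14
…and 25 more, for 37 total.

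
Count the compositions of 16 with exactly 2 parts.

15

Equivalently, choose which 1 of the 15 gaps become plus signs: C(15,1) = 15.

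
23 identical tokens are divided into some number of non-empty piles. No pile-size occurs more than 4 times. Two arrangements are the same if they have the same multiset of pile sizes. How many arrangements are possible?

769

There are 769 such partitions.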